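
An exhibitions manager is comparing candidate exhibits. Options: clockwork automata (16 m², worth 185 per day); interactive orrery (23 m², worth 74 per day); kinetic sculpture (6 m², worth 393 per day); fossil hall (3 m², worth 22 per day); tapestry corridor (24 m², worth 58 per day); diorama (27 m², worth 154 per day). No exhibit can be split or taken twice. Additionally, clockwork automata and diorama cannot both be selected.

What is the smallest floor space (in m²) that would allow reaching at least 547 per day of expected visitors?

22

Minimise m² subject to total expected visitors ≥ 547.
clockwork automata + kinetic sculpture: 578 expected visitors at 22 m².
Any bundle with less than 22 m² falls short of 547.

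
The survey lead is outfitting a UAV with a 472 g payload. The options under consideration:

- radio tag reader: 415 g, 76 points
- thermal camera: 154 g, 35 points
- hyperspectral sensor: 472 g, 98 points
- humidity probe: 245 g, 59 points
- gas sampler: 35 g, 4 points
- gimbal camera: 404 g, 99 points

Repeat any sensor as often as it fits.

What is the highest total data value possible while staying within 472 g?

Filling by ratio: gas sampler + gimbal camera for 103, with 33 g left unused.
Replace gas sampler and gimbal camera with 3×thermal camera: the trade gains 2 net, giving 105 at 462 g.
That's the maximum — no swap from here does better than 105.

105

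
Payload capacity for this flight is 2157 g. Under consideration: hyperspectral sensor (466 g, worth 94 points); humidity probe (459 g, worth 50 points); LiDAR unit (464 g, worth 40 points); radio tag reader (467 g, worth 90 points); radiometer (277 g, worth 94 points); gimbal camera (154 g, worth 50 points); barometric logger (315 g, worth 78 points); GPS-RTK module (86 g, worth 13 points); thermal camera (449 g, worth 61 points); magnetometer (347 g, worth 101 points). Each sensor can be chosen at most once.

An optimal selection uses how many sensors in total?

7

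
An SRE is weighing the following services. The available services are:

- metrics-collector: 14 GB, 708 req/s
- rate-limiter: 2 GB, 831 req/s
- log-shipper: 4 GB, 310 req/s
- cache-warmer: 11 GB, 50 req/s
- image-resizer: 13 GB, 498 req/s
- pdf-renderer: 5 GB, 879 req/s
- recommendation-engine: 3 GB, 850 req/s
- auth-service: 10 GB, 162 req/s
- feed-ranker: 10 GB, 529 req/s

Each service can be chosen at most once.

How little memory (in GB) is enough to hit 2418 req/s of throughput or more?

10

Minimise GB subject to total throughput ≥ 2418.
rate-limiter + pdf-renderer + recommendation-engine: 2560 throughput at 10 GB.
No combination under 10 GB hits 2418.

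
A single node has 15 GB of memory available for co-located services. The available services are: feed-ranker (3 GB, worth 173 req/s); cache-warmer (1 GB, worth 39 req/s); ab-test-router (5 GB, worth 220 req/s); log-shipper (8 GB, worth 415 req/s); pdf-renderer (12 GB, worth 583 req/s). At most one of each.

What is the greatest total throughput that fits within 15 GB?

756

A density-first pass picks feed-ranker + cache-warmer + log-shipper — 627 at 12 GB.
The 9 GB tied up in cache-warmer and log-shipper is better spent on pdf-renderer — total rises to 756 (15 GB).
That's the maximum — no swap from here does better than 756.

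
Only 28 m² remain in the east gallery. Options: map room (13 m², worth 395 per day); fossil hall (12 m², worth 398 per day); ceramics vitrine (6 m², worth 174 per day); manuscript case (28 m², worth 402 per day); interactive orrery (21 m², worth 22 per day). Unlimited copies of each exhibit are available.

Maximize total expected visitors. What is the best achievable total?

796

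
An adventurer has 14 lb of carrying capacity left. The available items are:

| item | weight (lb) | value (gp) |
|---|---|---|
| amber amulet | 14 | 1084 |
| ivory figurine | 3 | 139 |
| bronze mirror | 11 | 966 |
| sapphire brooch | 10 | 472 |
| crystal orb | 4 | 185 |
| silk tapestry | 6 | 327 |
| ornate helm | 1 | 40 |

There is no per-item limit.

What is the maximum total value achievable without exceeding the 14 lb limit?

1105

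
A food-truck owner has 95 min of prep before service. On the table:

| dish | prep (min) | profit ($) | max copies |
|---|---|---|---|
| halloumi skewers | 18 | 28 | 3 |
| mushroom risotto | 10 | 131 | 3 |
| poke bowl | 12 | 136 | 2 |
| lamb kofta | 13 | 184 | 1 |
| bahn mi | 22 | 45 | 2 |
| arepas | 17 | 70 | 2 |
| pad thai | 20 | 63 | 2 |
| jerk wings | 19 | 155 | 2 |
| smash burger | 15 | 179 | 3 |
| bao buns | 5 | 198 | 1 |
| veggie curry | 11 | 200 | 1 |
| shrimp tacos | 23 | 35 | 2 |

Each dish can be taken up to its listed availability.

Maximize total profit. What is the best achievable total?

Ranking by ratio (profit/min): bao buns 39.60, veggie curry 18.18, lamb kofta 14.15, mushroom risotto 13.10.
A density-first pass picks 3×mushroom risotto + lamb kofta + 2×smash burger + bao buns + veggie curry — 1333 at 89 min.
Dropping mushroom risotto frees 10 min; slotting in smash burger (15 min) lifts the total to 1381 at 94 min.
Nothing else within 95 min beats 1381.

1381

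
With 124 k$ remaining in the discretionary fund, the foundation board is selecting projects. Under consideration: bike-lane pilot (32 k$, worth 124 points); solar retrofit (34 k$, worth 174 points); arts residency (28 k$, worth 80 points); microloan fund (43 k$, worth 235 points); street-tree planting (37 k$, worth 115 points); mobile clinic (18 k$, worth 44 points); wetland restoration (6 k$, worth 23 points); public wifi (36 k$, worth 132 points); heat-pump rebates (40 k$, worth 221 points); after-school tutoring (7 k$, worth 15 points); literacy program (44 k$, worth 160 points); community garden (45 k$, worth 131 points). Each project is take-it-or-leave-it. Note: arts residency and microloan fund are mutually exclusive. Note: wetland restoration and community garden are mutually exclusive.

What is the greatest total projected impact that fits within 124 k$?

By projected impact per k$: heat-pump rebates 5.53, microloan fund 5.47, solar retrofit 5.12 lead.
Taking solar retrofit + microloan fund + wetland restoration + heat-pump rebates: 123 k$ used, 653 in projected impact.
An exhaustive check of the 4096 subsets confirms 653.

653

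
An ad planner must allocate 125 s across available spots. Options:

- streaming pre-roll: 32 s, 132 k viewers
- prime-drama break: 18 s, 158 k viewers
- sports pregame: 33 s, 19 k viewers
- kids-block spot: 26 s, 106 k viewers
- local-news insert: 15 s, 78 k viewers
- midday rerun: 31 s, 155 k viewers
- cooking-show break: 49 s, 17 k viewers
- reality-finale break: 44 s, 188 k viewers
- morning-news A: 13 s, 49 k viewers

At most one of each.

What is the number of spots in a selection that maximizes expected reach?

Best achievable expected reach is 633.
For example streaming pre-roll + prime-drama break + midday rerun + reality-finale break achieves it, using 125 s.
All optima have 4 spots.

4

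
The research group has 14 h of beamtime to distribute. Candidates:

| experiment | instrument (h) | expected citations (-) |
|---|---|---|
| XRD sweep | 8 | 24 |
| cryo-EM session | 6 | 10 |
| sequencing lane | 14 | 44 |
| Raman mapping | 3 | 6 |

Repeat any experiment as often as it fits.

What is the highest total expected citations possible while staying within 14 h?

44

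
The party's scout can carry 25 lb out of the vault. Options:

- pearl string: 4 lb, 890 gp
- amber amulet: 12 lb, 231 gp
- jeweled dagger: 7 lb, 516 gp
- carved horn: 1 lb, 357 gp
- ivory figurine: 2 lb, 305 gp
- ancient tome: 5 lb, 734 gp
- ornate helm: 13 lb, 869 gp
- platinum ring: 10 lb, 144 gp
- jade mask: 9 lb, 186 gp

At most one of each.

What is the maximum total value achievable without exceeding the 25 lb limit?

3155

Taking the top-ratio items first gives pearl string + jeweled dagger + carved horn + ivory figurine + ancient tome for 2802 (19 lb).
Replace jeweled dagger with ornate helm: the trade gains 353 net, giving 3155 at 25 lb.
No other feasible combination exceeds 3155.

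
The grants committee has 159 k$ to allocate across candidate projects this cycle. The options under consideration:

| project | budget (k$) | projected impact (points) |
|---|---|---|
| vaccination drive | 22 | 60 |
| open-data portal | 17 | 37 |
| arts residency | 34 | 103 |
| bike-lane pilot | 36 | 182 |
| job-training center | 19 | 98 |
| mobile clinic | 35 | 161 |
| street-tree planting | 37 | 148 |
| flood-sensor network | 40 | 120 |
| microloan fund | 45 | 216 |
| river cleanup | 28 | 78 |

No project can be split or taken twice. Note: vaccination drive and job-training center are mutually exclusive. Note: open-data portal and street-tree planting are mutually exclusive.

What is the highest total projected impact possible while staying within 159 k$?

707

By projected impact per k$: job-training center 5.16, bike-lane pilot 5.06, microloan fund 4.80, mobile clinic 4.60 lead.
Best packing: bike-lane pilot + mobile clinic + street-tree planting + microloan fund — 153 k$, 707 total.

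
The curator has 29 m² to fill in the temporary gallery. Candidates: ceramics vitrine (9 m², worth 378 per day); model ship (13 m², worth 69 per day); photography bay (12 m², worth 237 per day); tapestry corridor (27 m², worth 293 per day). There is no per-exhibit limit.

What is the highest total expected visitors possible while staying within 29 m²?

1134

Best packing: 3×ceramics vitrine — 27 m², 1134 total.
Nothing else within 29 m² beats 1134.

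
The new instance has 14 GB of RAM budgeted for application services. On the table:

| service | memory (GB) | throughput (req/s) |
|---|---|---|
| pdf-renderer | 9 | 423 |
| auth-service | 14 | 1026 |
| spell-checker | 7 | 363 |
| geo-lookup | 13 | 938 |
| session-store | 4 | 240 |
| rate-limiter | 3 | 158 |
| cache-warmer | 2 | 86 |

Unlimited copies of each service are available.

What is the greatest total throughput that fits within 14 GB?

1026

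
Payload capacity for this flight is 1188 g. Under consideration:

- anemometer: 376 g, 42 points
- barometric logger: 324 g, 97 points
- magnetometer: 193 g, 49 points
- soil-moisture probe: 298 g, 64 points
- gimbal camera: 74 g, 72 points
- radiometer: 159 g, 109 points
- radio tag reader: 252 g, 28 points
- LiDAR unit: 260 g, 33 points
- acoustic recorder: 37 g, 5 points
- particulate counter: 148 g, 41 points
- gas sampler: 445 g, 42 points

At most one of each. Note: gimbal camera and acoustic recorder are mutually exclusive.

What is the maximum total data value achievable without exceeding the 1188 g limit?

Taking barometric logger + magnetometer + gimbal camera + radiometer + LiDAR unit + particulate counter: 1158 g used, 401 in data value.
Next best is barometric logger + magnetometer + gimbal camera + radiometer + radio tag reader + particulate counter at 396 (1150 g) — short by 5.

401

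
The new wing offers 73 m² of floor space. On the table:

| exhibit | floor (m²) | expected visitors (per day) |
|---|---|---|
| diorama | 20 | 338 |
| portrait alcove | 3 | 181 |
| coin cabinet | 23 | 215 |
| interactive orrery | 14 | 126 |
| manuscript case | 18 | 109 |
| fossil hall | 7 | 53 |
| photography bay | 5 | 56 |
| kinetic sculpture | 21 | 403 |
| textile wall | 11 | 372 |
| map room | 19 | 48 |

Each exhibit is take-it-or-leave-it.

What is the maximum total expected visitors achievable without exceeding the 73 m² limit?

Filling by ratio: diorama + portrait alcove + fossil hall + photography bay + kinetic sculpture + textile wall for 1403, with 6 m² left unused.
Replace fossil hall and photography bay with interactive orrery: the trade gains 17 net, giving 1420 at 69 m².
Nothing else within 73 m² beats 1420.

1420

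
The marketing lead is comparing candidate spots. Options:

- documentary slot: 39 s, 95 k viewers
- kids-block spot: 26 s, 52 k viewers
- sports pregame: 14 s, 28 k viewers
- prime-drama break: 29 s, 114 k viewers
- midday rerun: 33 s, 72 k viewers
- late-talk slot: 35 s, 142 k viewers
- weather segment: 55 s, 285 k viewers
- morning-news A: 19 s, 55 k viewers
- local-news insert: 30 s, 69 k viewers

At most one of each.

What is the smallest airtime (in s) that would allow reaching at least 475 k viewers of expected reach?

109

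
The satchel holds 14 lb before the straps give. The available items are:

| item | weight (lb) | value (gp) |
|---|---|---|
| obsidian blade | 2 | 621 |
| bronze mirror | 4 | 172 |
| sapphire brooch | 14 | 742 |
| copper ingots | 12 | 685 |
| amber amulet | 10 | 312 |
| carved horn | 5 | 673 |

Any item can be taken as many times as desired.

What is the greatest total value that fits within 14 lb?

Ranking by ratio (value/lb): obsidian blade 310.50, carved horn 134.60, copper ingots 57.08.
Taking 7×obsidian blade: 14 lb used, 4347 in value.
Every other selection either busts 14 lb or fails to beat 4347.

4347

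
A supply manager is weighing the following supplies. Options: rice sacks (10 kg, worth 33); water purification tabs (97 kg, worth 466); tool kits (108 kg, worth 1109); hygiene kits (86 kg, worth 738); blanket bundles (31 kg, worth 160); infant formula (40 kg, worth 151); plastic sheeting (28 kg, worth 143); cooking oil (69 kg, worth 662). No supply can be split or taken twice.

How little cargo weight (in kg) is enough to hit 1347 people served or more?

Look for the lowest-cargo combination reaching 1347.
hygiene kits + cooking oil reaches 1400 using 155 kg.
Any bundle with less than 155 kg falls short of 1347.

155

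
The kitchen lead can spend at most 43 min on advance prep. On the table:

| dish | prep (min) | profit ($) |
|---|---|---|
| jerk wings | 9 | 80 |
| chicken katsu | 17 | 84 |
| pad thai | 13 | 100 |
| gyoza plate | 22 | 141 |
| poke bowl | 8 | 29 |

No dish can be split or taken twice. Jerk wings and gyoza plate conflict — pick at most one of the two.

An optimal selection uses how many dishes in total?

3

Optimal total is 270.
pad thai + gyoza plate + poke bowl hits 270 at 43 min.
Any selection reaching 270 contains exactly 3 dishes.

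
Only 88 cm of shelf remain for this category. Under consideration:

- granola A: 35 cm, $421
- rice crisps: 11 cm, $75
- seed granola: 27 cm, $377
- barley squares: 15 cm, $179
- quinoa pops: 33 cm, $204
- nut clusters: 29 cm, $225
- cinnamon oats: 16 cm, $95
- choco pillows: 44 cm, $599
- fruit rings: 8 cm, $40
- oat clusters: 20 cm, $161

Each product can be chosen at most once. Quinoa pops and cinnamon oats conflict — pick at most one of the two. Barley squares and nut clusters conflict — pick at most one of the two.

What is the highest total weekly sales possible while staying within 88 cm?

1155

The ratio ordering already packs tightly: seed granola + barley squares + choco pillows, 86 cm, 1155.
Next best is seed granola + cinnamon oats + choco pillows at 1071 (87 cm) — short by 84.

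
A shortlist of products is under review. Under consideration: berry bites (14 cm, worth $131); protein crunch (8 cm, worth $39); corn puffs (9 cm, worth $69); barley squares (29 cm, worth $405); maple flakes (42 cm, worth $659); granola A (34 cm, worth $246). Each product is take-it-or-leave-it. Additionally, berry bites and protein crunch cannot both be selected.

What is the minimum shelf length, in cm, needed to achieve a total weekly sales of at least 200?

23

Need the lightest bundle worth ≥ 200.
berry bites + corn puffs: 200 weekly sales at 23 cm.
No combination under 23 cm hits 200.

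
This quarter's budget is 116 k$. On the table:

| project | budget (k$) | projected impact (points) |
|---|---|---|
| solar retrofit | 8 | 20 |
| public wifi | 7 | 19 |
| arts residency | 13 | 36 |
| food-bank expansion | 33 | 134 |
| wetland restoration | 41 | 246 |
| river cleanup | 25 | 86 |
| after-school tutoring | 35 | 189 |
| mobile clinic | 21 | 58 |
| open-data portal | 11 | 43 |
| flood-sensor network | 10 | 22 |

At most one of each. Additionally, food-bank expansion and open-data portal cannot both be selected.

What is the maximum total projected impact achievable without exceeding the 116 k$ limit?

588

Taking public wifi + food-bank expansion + wetland restoration + after-school tutoring: 116 k$ used, 588 in projected impact.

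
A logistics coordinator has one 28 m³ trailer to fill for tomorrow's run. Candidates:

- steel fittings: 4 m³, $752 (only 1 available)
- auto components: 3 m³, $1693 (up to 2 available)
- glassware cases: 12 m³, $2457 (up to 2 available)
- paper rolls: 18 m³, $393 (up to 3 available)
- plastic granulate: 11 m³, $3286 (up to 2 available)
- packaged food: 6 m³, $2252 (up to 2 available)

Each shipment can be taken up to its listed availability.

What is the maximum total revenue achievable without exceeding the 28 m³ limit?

9958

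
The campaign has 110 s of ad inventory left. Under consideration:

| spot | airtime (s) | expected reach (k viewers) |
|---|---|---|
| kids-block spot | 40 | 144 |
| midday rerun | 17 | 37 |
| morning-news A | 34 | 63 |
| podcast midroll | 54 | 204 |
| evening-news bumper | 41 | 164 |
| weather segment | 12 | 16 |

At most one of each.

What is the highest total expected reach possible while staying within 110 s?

384

By expected reach per s: evening-news bumper 4.00, podcast midroll 3.78, kids-block spot 3.60, midday rerun 2.18 lead.
The ratio ordering already packs tightly: podcast midroll + evening-news bumper + weather segment, 107 s, 384.
The closest alternative, podcast midroll + evening-news bumper, reaches only 368.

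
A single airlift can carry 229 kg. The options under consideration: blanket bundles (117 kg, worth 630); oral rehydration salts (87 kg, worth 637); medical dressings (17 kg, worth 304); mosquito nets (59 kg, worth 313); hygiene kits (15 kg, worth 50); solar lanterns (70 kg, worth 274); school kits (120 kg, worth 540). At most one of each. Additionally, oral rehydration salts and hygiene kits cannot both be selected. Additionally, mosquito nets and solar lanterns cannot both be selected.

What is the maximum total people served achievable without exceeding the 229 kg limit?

Blanket bundles + oral rehydration salts + medical dressings uses 221 of the 229 kg and totals 1571.
The closest alternative, oral rehydration salts + medical dressings + school kits, reaches only 1481.

1571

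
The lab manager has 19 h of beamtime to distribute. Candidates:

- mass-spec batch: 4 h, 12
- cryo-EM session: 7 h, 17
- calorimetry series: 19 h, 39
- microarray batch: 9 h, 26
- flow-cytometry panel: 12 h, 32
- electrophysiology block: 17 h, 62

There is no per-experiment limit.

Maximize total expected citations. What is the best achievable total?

62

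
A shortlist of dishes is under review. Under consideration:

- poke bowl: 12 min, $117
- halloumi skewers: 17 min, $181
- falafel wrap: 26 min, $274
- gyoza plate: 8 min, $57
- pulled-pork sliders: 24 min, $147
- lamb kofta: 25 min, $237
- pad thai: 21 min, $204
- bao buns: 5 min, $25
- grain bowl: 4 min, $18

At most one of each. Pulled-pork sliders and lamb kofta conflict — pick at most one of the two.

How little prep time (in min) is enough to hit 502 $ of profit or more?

Need the lightest bundle worth ≥ 502.
Taking poke bowl + halloumi skewers + pad thai gives 502 (≥ 502) for 50 min.
Below 50 min the best achievable stays under 502.

50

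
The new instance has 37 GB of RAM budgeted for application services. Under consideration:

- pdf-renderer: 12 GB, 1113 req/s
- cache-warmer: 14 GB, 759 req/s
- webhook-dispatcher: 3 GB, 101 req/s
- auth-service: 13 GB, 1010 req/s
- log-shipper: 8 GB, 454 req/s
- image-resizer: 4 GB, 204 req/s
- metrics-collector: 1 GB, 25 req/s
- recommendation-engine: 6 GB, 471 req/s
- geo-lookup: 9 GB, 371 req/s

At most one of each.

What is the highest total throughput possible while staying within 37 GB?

2823

Density check — pdf-renderer 92.75, recommendation-engine 78.50, auth-service 77.69, log-shipper 56.75 are the best per GB.
Taking pdf-renderer + auth-service + image-resizer + metrics-collector + recommendation-engine: 36 GB used, 2823 in throughput.
Nothing else within 37 GB beats 2823.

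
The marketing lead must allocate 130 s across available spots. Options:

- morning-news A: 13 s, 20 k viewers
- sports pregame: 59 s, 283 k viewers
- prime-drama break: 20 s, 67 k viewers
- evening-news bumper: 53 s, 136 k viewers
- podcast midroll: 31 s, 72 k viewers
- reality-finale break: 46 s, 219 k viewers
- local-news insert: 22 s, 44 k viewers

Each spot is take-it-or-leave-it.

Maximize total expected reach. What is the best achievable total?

569

Ranking by ratio (expected reach/s): sports pregame 4.80, reality-finale break 4.76, prime-drama break 3.35.
Taking sports pregame + prime-drama break + reality-finale break: 125 s used, 569 in expected reach.
Next best is sports pregame + reality-finale break + local-news insert at 546 (127 s) — short by 23.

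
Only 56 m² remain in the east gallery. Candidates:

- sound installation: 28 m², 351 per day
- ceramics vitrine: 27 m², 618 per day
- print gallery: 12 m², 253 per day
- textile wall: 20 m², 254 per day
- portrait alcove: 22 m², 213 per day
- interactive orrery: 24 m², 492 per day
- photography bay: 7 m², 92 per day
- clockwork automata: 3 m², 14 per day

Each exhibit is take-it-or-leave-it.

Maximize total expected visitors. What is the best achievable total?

1124

Filling by ratio: ceramics vitrine + print gallery + photography bay + clockwork automata for 977, with 7 m² left unused.
Replace print gallery and photography bay with interactive orrery: the trade gains 147 net, giving 1124 at 54 m².
The closest alternative, ceramics vitrine + interactive orrery, reaches only 1110.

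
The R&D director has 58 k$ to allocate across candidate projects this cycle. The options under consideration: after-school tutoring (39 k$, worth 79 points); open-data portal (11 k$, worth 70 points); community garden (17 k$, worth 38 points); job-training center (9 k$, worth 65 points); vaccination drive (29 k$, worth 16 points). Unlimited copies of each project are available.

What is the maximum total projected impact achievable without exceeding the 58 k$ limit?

A density-first pass picks 6×job-training center — 390 at 54 k$.
Replace 2×job-training center with 2×open-data portal: the trade gains 10 net, giving 400 at 58 k$.
Nothing else within 58 k$ beats 400.

400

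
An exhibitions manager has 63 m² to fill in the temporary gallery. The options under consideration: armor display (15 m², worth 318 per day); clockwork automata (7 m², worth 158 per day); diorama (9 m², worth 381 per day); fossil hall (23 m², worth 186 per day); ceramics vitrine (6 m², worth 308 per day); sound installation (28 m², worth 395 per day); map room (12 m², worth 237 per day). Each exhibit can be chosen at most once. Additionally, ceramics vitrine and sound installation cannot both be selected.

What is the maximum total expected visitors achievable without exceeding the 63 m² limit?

Ranking by ratio (expected visitors/m²): ceramics vitrine 51.33, diorama 42.33, clockwork automata 22.57, armor display 21.20.
Best packing: armor display + clockwork automata + diorama + ceramics vitrine + map room — 49 m², 1402 total.
Next best is armor display + clockwork automata + diorama + fossil hall + ceramics vitrine at 1351 (60 m²) — short by 51.

1402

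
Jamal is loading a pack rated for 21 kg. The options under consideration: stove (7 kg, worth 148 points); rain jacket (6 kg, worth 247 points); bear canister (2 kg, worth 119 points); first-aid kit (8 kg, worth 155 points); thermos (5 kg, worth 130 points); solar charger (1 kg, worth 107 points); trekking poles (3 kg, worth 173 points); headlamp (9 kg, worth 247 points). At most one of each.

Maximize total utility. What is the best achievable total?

893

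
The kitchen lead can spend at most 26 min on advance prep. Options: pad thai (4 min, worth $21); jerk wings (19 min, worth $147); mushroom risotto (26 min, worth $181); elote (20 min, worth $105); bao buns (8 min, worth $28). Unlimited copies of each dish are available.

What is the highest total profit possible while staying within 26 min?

181

By profit per min: jerk wings 7.74, mushroom risotto 6.96, pad thai 5.25 lead.
Taking the top-ratio dishes first gives pad thai + jerk wings for 168 (23 min).
Dropping pad thai and jerk wings frees 23 min; slotting in mushroom risotto (26 min) lifts the total to 181 at 26 min.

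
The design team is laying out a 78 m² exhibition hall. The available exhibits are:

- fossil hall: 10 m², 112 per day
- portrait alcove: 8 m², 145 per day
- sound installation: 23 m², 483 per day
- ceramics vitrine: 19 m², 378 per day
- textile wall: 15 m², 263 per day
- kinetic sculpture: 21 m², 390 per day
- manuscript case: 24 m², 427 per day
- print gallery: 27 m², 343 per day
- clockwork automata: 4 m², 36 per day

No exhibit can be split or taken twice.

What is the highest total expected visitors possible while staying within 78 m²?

The ratio heuristic lands on portrait alcove + sound installation + ceramics vitrine + kinetic sculpture + clockwork automata (1432) but leaves 3 m² idle.
Dropping portrait alcove and clockwork automata frees 12 m²; slotting in textile wall (15 m²) lifts the total to 1514 at 78 m².
Every other selection either busts 78 m² or fails to beat 1514.

1514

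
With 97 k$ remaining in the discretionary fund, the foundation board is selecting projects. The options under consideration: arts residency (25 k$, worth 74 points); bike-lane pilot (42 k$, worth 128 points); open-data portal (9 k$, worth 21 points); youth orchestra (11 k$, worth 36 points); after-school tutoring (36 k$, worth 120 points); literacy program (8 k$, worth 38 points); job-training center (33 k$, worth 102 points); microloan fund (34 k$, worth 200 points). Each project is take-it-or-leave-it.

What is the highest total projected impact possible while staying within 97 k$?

By projected impact per k$: microloan fund 5.88, literacy program 4.75, after-school tutoring 3.33 lead.
Taking the top-ratio projects first gives youth orchestra + after-school tutoring + literacy program + microloan fund for 394 (89 k$).
The 36 k$ tied up in after-school tutoring is better spent on bike-lane pilot — total rises to 402 (95 k$).
Every other selection either busts 97 k$ or fails to beat 402.

402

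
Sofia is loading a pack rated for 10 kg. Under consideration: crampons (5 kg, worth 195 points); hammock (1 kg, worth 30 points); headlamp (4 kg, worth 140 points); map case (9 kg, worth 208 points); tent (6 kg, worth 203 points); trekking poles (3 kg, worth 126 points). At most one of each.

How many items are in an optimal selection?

3

Best achievable utility is 365.
crampons + hammock + headlamp hits 365 at 10 kg.
Any selection reaching 365 contains exactly 3 items.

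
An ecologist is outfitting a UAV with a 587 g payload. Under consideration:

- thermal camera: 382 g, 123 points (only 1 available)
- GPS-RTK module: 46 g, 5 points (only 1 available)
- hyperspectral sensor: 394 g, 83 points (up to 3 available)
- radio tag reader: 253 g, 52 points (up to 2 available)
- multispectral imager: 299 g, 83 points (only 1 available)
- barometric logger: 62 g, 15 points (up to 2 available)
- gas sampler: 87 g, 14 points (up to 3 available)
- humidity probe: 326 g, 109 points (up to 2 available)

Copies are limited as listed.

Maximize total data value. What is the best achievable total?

Filling by ratio: GPS-RTK module + 2×barometric logger + gas sampler + humidity probe for 158, with 4 g left unused.
Replace GPS-RTK module and 2×barometric logger and gas sampler with radio tag reader: the trade gains 3 net, giving 161 at 579 g.
The spare 8 g is too small for any remaining sensor, and no exchange beats 161.

161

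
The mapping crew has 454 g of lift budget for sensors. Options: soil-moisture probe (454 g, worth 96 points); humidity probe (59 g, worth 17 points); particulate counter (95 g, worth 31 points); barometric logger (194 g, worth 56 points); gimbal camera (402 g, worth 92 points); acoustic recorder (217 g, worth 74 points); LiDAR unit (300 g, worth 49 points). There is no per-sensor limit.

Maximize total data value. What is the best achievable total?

148

2×acoustic recorder uses 434 of the 454 g and totals 148.
No other feasible combination exceeds 148.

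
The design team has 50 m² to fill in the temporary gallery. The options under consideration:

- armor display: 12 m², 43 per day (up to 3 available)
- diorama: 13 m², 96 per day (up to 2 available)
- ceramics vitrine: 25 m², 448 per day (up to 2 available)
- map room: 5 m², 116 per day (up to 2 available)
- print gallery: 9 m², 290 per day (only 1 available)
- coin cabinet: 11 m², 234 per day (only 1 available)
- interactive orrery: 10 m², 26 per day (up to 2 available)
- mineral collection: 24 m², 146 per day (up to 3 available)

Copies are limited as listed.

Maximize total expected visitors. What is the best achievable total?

1088

Density check — print gallery 32.22, map room 23.20, coin cabinet 21.27 are the best per m².
Filling by ratio: diorama + 2×map room + print gallery + coin cabinet for 852, with 7 m² left unused.
The 18 m² tied up in diorama and map room is better spent on ceramics vitrine — total rises to 1088 (50 m²).
Every other selection either busts 50 m² or exceeds an availability limit or fails to beat 1088.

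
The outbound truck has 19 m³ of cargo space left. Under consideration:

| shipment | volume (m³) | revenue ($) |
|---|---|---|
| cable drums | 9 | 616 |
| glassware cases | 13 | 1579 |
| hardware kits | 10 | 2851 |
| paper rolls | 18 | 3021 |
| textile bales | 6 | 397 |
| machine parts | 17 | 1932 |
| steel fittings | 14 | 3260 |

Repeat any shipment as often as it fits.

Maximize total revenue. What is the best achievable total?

The ratio ordering already packs tightly: cable drums + hardware kits, 19 m³, 3467.

3467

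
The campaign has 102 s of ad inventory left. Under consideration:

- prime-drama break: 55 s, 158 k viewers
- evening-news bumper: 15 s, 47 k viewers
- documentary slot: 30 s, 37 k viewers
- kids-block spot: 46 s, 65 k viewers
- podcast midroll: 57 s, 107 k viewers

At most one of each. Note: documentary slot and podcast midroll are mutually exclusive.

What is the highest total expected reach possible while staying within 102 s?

By expected reach per s: evening-news bumper 3.13, prime-drama break 2.87, podcast midroll 1.88 lead.
Taking prime-drama break + evening-news bumper + documentary slot: 100 s used, 242 in expected reach.
An exhaustive check of the 32 subsets confirms 242.

242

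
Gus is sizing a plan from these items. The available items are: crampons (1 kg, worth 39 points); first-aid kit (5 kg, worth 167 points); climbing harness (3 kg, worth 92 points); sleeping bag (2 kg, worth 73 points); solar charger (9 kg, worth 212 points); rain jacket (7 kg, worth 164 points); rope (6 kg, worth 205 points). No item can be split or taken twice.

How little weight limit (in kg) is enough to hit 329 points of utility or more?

Need the lightest bundle worth ≥ 329.
first-aid kit + climbing harness + sleeping bag: 332 utility at 10 kg.
No combination under 10 kg hits 329.

10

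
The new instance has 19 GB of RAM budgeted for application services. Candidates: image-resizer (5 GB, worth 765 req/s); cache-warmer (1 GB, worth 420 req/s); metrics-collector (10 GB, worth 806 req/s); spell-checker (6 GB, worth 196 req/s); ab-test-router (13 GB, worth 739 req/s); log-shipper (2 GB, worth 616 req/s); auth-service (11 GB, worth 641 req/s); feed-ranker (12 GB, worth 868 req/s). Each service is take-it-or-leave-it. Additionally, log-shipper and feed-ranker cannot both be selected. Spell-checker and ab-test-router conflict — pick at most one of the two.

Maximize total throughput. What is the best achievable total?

Taking image-resizer + cache-warmer + metrics-collector + log-shipper: 18 GB used, 2607 in throughput.

2607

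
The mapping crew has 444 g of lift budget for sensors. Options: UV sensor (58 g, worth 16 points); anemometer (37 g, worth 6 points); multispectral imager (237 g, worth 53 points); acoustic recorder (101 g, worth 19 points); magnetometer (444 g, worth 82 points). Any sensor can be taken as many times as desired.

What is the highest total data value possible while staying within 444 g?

118

Taking 7×UV sensor + anemometer: 443 g used, 118 in data value.
No other feasible combination exceeds 118.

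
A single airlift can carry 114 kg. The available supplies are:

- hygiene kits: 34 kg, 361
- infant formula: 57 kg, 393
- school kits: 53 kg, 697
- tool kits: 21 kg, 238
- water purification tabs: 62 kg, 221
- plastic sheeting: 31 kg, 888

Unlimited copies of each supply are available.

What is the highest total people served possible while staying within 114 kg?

Best packing: tool kits + 3×plastic sheeting — 114 kg, 2902 total.

2902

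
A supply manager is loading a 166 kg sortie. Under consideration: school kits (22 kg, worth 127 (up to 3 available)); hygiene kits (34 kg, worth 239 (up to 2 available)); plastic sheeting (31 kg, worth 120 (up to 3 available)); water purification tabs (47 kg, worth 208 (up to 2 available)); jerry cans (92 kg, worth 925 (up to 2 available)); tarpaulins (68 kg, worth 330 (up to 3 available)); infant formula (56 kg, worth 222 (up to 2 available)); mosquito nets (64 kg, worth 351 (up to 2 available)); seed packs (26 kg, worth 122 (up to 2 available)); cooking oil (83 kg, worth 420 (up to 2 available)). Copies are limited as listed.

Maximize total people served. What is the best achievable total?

By people served per kg: jerry cans 10.05, hygiene kits 7.03, school kits 5.77, mosquito nets 5.48 lead.
Taking 2×hygiene kits + jerry cans: 160 kg used, 1403 in people served.
Nothing else within 166 kg beats 1403.

1403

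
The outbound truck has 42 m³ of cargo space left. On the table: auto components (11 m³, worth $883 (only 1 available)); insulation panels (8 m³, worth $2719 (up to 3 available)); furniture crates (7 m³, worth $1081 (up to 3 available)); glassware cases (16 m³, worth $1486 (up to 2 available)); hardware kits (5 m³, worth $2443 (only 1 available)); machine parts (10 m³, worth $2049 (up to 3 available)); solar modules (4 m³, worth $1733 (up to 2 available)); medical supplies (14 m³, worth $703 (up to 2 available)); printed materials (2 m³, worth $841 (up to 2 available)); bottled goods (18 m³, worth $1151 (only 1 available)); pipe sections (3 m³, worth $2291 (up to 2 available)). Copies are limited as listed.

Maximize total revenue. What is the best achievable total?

The ratio heuristic lands on 2×insulation panels + hardware kits + 2×solar modules + 2×printed materials + 2×pipe sections (17611) but leaves 3 m³ idle.
Dropping hardware kits frees 5 m³; slotting in insulation panels (8 m³) lifts the total to 17887 at 42 m³.
Nothing else within 42 m³ beats 17887.

17887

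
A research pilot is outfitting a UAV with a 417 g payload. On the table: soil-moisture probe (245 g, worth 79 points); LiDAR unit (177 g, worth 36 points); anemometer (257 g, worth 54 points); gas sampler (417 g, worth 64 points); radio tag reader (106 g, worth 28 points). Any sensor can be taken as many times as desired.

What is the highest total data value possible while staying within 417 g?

Density check — soil-moisture probe 0.32, radio tag reader 0.26, anemometer 0.21, LiDAR unit 0.20 are the best per g.
Best packing: soil-moisture probe + radio tag reader — 351 g, 107 total.

107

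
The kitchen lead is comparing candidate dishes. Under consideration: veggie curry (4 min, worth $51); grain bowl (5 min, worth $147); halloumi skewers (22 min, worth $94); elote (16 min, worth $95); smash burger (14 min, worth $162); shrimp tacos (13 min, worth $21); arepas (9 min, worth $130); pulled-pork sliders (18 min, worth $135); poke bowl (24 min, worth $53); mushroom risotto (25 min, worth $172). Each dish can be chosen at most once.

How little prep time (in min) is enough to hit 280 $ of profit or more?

18

Minimise min subject to total profit ≥ 280.
Taking veggie curry + grain bowl + arepas gives 328 (≥ 280) for 18 min.
Below 18 min the best achievable stays under 280.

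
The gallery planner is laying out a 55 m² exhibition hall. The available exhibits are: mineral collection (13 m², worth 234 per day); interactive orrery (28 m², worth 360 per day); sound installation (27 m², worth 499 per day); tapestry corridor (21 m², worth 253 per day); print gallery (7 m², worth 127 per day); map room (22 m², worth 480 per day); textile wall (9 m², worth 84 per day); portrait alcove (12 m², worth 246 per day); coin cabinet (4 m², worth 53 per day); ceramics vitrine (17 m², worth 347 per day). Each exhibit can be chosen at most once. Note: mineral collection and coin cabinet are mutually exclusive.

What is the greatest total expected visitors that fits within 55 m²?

1126

The ratio ordering already packs tightly: map room + portrait alcove + coin cabinet + ceramics vitrine, 55 m², 1126.
Nothing else feasible within 55 m² beats 1126.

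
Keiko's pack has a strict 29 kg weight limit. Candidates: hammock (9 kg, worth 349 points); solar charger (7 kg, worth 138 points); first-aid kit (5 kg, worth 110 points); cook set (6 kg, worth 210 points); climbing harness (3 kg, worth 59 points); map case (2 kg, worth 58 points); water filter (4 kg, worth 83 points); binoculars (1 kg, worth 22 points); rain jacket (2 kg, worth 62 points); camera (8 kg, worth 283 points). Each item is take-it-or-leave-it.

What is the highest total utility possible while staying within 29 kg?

987

A density-first pass picks hammock + cook set + map case + binoculars + rain jacket + camera — 984 at 28 kg.
Dropping map case and binoculars frees 3 kg; slotting in water filter (4 kg) lifts the total to 987 at 29 kg.
Next best is hammock + cook set + climbing harness + binoculars + rain jacket + camera at 985 (29 kg) — short by 2.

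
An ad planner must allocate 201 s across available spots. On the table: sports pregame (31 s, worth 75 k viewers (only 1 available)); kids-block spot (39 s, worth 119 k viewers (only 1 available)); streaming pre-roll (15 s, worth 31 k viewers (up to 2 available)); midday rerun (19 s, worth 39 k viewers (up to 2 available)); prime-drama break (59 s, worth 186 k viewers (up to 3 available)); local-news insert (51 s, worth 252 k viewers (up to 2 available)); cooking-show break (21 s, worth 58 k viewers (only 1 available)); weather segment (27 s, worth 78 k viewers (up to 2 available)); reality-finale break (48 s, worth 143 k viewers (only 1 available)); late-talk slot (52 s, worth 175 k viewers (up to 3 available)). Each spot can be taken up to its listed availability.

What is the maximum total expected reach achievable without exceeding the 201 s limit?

809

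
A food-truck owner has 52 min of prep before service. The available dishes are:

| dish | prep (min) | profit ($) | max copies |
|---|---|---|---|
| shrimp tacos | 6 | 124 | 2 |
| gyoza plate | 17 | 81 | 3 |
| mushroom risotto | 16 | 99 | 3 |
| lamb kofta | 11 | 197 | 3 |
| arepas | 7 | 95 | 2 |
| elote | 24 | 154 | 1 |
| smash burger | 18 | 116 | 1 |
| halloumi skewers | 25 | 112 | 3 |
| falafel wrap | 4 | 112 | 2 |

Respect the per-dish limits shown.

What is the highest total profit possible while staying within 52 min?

961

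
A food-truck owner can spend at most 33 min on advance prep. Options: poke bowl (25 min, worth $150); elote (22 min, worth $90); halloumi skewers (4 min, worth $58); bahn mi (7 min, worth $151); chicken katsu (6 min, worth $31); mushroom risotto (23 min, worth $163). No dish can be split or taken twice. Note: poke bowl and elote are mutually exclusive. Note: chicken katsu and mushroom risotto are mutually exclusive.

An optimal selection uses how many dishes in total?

2

The maximum profit within 33 min is 314.
One optimal bundle: bahn mi + mushroom risotto (30 min).
Any selection reaching 314 contains exactly 2 dishes.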